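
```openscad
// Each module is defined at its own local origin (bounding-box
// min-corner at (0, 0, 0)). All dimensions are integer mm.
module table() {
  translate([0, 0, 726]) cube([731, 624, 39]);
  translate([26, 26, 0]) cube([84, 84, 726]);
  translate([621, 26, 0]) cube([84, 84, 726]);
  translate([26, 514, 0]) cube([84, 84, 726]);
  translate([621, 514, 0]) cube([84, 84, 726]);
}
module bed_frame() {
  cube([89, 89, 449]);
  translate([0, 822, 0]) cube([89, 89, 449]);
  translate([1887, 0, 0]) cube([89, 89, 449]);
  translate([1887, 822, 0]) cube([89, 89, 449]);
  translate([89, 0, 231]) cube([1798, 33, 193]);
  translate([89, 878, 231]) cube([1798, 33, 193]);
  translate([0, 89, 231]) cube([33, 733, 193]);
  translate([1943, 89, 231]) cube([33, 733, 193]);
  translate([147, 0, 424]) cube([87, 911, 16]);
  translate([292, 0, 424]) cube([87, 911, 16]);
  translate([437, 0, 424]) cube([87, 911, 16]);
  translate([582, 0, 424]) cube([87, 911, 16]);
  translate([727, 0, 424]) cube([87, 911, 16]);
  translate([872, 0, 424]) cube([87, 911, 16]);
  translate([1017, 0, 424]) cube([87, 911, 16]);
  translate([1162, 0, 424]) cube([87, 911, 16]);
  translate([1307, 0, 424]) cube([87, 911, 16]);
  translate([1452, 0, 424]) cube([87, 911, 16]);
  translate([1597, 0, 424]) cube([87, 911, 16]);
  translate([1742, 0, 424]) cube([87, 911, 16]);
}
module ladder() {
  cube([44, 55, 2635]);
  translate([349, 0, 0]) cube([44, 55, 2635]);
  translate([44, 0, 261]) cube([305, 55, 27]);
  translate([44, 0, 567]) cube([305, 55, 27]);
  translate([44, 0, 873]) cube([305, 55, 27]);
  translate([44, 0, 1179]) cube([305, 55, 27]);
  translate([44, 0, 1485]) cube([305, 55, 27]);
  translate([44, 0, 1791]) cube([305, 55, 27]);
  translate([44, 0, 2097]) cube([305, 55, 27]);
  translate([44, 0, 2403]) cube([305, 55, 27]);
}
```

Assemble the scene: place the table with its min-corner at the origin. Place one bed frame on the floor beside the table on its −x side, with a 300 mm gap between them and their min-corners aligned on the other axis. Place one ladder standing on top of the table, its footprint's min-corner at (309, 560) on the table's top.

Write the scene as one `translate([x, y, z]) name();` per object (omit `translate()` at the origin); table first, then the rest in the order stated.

table();
translate([-2276, 0, 0]) bed_frame();
translate([309, 560, 765]) ladder();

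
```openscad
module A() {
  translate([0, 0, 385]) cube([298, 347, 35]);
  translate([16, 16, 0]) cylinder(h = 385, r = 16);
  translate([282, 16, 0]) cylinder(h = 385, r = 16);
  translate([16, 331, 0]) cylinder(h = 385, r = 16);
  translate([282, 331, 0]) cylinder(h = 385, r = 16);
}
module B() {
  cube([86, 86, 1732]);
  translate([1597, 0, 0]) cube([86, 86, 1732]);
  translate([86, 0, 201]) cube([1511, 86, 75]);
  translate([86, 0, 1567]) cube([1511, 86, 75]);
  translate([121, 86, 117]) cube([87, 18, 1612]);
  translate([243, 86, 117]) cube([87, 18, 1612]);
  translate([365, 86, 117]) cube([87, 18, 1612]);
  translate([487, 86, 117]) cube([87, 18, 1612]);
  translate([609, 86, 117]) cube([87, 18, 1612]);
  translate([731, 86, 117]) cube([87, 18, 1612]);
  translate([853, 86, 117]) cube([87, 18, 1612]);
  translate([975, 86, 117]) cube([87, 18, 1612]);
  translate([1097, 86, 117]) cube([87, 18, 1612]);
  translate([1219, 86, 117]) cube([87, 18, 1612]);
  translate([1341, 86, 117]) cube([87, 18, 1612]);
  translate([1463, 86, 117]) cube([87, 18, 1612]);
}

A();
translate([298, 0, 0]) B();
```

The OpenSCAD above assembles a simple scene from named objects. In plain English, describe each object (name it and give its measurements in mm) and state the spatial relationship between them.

A is a four-legged stool. The seat is a 298×347×35 mm slab whose top surface is at z = 420 mm; four round legs, each 32 mm in diameter, run from the floor (z = 0) to the underside of the seat, each leg's axis is inset half a diameter from the nearest pair of seat edges (so the leg's bounding box is flush with the corner).

B is a fence section. Two 86×86 mm posts, 1732 mm tall, stand on the floor with a clear span of 1511 mm between their inner faces. Two horizontal rails of 86×75 mm section span the gap between the posts with their undersides at z = 201 mm and z = 1567 mm, flush with the posts' −y face. 12 pickets, each 87 mm wide, 18 mm thick and 1612 mm tall, are fixed to the +y face of the rails with their bottoms at z = 117 mm, evenly spaced across the span with equal gaps (rounded down to the nearest mm) at the −x end and between each pair — any rounding remainder accumulates at the +x end.

The fence section is against the stool's +x side, with their −y faces flush.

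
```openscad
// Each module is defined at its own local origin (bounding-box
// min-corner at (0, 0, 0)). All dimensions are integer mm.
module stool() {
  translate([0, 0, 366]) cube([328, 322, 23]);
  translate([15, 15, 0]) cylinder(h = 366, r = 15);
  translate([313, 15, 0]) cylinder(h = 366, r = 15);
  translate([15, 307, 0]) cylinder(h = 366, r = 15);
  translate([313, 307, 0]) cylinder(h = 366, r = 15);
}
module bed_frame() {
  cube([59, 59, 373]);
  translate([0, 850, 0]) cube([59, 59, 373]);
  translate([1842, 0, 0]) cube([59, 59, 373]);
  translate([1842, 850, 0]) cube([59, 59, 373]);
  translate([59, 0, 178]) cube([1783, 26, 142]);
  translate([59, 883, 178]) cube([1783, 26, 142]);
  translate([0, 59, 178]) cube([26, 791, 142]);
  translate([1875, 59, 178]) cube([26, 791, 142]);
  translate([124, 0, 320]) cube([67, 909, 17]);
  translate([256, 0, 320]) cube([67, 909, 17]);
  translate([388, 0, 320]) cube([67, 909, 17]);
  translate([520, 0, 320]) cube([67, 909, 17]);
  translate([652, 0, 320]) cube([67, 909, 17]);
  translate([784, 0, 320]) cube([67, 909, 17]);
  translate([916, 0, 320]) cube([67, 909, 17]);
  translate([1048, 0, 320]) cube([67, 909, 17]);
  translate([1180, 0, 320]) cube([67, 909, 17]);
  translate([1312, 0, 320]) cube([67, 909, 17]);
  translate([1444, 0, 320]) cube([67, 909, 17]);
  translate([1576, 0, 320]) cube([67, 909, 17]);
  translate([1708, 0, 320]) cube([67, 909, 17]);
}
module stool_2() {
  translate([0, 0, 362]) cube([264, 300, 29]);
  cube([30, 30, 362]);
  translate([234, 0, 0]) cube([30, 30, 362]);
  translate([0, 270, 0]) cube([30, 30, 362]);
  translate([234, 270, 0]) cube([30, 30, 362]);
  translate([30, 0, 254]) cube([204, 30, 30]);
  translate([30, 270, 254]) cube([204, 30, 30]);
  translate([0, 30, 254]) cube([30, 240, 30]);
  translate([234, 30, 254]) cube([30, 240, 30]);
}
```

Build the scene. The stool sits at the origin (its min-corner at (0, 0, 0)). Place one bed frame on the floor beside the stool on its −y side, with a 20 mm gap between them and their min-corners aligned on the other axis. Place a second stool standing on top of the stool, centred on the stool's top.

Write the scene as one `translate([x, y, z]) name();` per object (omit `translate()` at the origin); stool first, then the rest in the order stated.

stool();
translate([0, -929, 0]) bed_frame();
translate([32, 11, 389]) stool_2();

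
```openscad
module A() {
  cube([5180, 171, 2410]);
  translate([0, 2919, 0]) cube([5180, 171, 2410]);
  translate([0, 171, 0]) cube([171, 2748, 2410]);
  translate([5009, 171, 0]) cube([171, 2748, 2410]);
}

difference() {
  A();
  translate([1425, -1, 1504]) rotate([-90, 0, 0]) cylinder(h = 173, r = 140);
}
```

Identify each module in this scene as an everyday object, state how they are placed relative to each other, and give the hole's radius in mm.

A is a house frame. The house frame has a circular hole through its front wall. The hole's radius is 140 mm.

The subtracted cylinder has r = 140 mm.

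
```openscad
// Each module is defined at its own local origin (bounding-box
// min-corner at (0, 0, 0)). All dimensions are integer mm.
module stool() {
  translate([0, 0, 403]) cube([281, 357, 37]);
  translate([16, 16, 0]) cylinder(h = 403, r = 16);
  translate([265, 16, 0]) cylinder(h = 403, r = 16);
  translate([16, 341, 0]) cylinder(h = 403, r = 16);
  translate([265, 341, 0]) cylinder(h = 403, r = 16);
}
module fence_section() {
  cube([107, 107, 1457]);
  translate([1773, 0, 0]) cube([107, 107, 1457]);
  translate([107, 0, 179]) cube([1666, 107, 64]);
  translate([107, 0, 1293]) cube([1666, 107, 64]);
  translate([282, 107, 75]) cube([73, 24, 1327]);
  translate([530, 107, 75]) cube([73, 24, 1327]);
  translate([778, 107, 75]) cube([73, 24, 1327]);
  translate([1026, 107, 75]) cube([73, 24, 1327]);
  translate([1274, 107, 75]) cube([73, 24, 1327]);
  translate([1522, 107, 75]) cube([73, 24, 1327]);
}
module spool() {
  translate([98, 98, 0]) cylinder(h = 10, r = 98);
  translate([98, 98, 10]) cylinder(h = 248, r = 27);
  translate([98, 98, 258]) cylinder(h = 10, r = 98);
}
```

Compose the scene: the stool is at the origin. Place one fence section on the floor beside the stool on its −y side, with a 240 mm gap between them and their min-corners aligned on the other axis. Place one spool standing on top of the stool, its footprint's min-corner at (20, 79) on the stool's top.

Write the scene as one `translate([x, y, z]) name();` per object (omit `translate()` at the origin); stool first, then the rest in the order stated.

stool();
translate([0, -371, 0]) fence_section();
translate([20, 79, 440]) spool();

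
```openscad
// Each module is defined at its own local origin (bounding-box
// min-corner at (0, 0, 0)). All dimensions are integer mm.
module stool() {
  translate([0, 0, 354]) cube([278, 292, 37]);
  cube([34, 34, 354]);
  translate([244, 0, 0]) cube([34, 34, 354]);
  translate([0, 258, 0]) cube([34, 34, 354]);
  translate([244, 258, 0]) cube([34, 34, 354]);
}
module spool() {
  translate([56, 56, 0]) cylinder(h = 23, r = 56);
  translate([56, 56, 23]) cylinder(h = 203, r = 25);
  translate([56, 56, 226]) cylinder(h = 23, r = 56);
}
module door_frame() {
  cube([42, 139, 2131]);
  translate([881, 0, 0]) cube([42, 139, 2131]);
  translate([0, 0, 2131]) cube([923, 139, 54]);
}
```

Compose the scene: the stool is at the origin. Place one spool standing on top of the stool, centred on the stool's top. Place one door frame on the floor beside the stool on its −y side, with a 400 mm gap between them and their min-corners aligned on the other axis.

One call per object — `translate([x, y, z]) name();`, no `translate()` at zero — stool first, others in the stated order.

stool();
translate([83, 90, 391]) spool();
translate([0, -539, 0]) door_frame();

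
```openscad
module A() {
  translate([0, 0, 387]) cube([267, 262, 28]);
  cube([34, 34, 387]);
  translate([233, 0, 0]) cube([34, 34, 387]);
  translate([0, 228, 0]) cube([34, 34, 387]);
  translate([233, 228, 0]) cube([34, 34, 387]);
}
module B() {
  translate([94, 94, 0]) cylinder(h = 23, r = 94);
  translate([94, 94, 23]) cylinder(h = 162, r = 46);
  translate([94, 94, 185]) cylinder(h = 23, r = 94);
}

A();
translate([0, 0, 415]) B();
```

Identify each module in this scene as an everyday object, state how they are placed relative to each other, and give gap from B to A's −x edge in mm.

The spool's min-x is at 0; the stool's min-x is 0; gap = 0 mm.

A is a stool. B is a spool. The spool is on top of the stool. The gap from the spool to the stool's −x edge is 0 mm.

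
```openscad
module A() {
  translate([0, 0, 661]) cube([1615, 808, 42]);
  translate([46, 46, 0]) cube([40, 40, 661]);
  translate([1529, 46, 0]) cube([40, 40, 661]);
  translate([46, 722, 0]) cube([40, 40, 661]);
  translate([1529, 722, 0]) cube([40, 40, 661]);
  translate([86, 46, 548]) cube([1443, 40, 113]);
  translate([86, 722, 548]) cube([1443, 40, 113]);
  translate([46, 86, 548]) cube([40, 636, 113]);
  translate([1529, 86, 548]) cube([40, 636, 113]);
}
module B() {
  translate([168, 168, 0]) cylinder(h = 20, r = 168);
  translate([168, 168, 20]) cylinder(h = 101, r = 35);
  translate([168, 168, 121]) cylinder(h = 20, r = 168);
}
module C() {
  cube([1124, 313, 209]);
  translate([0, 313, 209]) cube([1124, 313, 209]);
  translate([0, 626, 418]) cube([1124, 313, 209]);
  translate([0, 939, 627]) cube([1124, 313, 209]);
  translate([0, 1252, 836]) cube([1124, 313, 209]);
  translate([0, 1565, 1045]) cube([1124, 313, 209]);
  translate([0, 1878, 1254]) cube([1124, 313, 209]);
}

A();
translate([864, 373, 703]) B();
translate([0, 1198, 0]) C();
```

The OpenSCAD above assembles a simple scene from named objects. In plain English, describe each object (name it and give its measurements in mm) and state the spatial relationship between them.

A is a table: top 1615 mm (x) × 808 mm (y), 42 mm thick, upper face at z = 703 mm, on four 40×40 mm square legs, each inset 46 mm from the nearest pair of top edges, running from z = 0 to the bottom of the top. Four apron rails, 40 mm thick and 113 mm tall, run between adjacent legs with their top edges flush with the underside of the top and their outer faces flush with the legs' outer faces.

B is a spool: two coaxial disc flanges of radius 168 mm and thickness 20 mm, joined by a core cylinder of radius 35 mm and height 101 mm. The lower flange rests on z = 0 and the three cylinders share a vertical axis.

C is a straight staircase of 7 solid steps. Each step is 1124 mm wide (x), 313 mm deep (y, the going) and 209 mm tall (the rise). The first step rests on the floor; each subsequent step sits one going further in +y and one rise higher in +z, directly behind and above the previous step with no overlap.

The spool is on top of the table. The staircase is on the floor beside the table on its +y side.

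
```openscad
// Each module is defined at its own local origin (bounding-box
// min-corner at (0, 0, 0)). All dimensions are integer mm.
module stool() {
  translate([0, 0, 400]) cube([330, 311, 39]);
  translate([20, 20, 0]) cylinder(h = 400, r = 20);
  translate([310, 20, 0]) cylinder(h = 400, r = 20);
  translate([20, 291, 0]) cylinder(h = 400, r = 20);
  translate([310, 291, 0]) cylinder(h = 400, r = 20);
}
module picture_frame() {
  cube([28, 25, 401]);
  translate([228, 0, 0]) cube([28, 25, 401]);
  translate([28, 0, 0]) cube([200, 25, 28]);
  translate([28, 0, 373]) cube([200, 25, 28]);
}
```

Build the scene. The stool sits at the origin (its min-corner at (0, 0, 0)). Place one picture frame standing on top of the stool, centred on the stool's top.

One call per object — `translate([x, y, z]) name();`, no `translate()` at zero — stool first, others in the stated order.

stool();
translate([37, 143, 439]) picture_frame();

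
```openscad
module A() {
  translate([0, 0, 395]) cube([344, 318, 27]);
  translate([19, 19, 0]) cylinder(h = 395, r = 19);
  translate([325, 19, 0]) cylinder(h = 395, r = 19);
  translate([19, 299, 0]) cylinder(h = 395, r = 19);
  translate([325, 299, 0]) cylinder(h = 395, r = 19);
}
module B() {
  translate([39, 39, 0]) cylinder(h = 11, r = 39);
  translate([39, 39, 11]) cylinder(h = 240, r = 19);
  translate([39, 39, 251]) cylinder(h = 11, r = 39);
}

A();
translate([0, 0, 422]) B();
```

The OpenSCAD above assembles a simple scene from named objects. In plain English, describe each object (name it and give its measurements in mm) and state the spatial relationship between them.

A is a four-legged stool. The seat is a 344×318×27 mm slab whose top surface is at z = 422 mm; four round legs, each 38 mm in diameter, run from the floor (z = 0) to the underside of the seat, each leg's axis is inset half a diameter from the nearest pair of seat edges (so the leg's bounding box is flush with the corner).

B is a spool: two coaxial disc flanges of radius 39 mm and thickness 11 mm, joined by a core cylinder of radius 19 mm and height 240 mm. The lower flange rests on z = 0 and the three cylinders share a vertical axis.

The spool is on top of the stool.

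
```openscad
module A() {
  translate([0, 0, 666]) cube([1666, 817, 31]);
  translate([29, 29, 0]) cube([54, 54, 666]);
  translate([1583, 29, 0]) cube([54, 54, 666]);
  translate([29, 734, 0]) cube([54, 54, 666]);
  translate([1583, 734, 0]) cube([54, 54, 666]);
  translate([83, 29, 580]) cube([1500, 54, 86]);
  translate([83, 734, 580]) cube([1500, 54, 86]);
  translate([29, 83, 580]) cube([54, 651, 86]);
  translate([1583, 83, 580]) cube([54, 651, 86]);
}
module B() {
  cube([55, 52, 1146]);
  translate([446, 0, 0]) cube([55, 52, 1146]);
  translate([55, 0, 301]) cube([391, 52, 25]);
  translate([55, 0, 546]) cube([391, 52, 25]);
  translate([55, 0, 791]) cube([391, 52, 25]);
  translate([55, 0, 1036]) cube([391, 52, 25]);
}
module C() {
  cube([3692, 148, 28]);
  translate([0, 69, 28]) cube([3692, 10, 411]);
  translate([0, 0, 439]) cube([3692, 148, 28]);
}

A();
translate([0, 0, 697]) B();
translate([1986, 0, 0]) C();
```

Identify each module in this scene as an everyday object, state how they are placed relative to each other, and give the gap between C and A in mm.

The I-beam's nearest face is 320 mm from the table's +x face.

A is a table. B is a ladder. C is an I-beam. The ladder is on top of the table. The I-beam is on the floor beside the table on its +x side. The gap between the I-beam and the table is 320 mm.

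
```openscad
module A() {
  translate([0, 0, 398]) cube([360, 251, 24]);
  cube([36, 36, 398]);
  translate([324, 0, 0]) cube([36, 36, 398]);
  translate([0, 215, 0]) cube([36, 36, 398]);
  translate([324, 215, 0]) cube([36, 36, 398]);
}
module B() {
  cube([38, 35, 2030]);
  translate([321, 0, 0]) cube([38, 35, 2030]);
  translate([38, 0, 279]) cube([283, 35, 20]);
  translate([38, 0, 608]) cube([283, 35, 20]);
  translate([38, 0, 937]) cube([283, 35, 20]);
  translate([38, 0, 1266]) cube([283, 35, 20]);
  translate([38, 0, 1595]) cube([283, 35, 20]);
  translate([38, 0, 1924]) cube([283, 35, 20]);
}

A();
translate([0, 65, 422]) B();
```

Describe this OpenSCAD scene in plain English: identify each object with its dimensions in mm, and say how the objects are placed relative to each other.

A is a simple wooden stool: a rectangular seat 360 mm (x) by 251 mm (y), 24 mm thick, top face at z = 422 mm, on four square legs, each 36×36 mm in cross-section. The legs rest on z = 0, each flush with a corner of the seat.

B is a wooden ladder with two side rails of 38×35 mm section and 2030 mm height, set 359 mm apart overall. Between them run 6 rectangular rungs (35 mm deep, 20 mm thick), front faces flush with the rails' −y face. The bottom of the first rung is 279 mm above the floor and each subsequent rung is 329 mm higher than the one below.

The ladder is on top of the stool.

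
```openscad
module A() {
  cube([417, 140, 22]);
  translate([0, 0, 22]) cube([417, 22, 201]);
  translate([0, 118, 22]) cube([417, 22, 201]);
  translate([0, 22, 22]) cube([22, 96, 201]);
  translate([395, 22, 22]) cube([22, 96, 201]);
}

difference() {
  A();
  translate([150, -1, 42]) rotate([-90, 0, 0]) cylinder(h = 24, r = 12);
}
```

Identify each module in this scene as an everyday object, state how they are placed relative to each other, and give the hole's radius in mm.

A is an open box. The open box has a circular hole through its front wall. The hole's radius is 12 mm.

The subtracted cylinder has r = 12 mm.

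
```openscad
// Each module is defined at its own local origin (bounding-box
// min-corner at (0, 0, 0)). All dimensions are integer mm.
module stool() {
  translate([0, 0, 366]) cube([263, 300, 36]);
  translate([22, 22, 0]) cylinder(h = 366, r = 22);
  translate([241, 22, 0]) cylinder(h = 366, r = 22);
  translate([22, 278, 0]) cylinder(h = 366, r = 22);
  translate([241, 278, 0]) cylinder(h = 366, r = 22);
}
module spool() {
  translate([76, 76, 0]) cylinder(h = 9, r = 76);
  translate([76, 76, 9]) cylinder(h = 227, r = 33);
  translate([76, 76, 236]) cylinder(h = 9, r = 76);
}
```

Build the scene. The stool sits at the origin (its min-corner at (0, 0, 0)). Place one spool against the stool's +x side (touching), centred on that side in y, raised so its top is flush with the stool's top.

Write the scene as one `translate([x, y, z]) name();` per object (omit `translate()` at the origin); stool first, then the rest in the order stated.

stool();
translate([263, 74, 157]) spool();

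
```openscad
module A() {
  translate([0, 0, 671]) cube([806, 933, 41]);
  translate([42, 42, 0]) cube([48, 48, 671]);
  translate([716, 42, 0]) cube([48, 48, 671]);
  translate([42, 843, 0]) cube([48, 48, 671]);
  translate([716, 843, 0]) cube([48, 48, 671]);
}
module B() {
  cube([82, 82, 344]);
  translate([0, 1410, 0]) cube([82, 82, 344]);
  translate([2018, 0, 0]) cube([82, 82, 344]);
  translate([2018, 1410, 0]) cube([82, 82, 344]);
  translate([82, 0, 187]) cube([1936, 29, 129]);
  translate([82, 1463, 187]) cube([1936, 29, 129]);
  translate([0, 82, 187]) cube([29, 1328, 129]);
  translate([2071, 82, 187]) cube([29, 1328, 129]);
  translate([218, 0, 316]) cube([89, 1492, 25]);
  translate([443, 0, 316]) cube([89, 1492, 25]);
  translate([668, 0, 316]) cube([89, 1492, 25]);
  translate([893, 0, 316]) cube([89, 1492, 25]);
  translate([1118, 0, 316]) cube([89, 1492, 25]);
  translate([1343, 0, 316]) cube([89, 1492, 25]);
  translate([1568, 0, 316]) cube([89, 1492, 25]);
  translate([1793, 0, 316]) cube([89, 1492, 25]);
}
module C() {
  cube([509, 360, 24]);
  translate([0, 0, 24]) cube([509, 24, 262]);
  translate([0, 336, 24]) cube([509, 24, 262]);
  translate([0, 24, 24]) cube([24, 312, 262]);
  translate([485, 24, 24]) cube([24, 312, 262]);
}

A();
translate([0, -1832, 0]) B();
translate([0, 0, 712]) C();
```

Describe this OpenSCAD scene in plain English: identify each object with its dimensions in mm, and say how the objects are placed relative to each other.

A is a rectangular dining table. The top is 806×933×41 mm with its upper surface at z = 712 mm. It stands on four 48×48 mm square legs, each inset 42 mm from the nearest pair of top edges, running from the floor to the underside of the top.

B is a bed frame 2100 mm long (x) by 1492 mm wide (y). Four 82×82 mm corner posts, 344 mm tall, at the corners of the footprint. Four rails of 29 mm thickness and 129 mm height run between adjacent posts with their undersides at z = 187 mm, their outer faces flush with the outside of the frame (the two x-running rails run between the posts' inner faces; the two y-running rails run between the posts' inner faces). 8 slats, each 89 mm wide (x) and 25 mm thick, lie across the top of the two x-running rails, running the full 1492 mm width of the frame in y; the slats are evenly spaced along x between the inner faces of the end posts with equal gaps (rounded down to the nearest mm) at the −x end and between each pair — any rounding remainder accumulates at the +x end.

C is an open-topped rectangular box: outside dimensions 509×360×286 mm, with a uniform wall and base thickness of 24 mm. The base is a full 509×360 slab on the floor; four walls sit on top of the base. The front and back walls (the −y and +y sides) span the full width; the two side walls fit between them.

The bed frame is on the floor beside the table on its −y side. The open box is on top of the table.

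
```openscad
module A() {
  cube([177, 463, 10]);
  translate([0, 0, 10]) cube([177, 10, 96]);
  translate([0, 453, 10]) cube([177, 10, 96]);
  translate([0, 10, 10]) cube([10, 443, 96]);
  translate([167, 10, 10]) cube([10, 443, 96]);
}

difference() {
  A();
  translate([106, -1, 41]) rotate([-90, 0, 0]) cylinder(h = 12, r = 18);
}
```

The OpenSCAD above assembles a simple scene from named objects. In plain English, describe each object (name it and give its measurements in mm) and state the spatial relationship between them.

A is an open storage box with external size 177×463×106 mm and wall thickness 10 mm (the base is also 10 mm thick). The base covers the whole footprint; the four walls stand on the base, with the y-facing walls full-width and the x-facing walls fitting between their inner faces.

The open box has a circular hole of radius 18 mm through its front wall, centred at (x = 106, z = 41).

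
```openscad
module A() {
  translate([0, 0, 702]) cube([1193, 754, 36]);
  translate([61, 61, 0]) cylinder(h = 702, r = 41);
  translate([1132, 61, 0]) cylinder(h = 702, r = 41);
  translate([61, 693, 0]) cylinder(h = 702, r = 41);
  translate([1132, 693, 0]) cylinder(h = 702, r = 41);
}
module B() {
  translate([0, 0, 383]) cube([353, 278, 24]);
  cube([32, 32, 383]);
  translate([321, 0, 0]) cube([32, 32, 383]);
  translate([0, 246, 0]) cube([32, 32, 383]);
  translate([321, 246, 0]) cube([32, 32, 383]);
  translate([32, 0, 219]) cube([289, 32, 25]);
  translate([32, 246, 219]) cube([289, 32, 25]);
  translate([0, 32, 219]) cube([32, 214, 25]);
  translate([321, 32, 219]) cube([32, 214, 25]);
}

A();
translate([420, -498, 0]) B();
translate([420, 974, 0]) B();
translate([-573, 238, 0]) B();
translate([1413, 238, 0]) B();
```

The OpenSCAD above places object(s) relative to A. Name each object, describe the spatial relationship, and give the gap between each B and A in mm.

Each stool's nearest face is 220 mm from the table's bounding box.

A is a table. B is a stool. Four stools sit around the table at the −y, +y, −x, +x sides. The gap between each stool and the table is 220 mm.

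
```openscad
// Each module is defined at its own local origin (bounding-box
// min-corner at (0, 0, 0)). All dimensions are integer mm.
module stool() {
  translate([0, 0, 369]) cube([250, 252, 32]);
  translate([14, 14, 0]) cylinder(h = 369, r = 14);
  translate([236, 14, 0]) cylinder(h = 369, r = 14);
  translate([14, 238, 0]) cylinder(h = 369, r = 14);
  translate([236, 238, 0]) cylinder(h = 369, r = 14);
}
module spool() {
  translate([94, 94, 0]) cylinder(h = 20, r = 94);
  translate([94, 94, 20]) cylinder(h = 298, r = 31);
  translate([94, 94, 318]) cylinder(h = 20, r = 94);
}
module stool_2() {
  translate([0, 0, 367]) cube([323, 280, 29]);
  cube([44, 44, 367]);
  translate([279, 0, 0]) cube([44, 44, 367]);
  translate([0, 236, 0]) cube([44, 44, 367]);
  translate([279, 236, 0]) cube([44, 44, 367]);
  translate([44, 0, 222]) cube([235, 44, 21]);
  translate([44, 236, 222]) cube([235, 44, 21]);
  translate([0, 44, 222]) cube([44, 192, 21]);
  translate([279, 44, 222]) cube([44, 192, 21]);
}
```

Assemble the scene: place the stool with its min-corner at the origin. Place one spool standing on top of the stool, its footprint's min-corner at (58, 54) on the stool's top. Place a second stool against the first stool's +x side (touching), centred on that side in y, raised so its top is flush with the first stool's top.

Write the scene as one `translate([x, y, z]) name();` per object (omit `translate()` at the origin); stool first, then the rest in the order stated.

stool();
translate([58, 54, 401]) spool();
translate([250, -14, 5]) stool_2();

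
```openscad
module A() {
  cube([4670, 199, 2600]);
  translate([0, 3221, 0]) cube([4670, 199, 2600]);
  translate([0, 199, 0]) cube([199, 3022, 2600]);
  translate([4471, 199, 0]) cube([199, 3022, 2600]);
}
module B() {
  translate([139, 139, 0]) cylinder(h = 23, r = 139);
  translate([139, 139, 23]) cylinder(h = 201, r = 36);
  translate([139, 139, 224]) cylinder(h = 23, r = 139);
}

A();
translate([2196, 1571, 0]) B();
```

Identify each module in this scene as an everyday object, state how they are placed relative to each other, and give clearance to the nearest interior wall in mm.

A is a house frame. B is a spool. The spool sits inside the house frame, centred. The clearance to the nearest interior wall is 1372 mm.

Clearances: x = 1997, y = 1372; minimum 1372 mm.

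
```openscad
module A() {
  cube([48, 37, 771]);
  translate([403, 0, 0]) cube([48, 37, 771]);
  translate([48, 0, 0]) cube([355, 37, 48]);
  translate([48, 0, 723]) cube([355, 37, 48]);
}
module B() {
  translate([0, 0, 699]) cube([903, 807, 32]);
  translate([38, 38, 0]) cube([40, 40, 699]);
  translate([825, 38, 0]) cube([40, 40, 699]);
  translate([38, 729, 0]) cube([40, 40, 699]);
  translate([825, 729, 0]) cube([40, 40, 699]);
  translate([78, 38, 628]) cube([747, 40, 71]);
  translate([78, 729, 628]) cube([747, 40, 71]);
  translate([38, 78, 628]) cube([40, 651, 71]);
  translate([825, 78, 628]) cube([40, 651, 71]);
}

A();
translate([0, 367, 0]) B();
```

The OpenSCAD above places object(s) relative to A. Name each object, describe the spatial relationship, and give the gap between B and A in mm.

A is a picture frame. B is a table. The table is on the floor beside the picture frame on its +y side. The gap between the table and the picture frame is 330 mm.

The table's nearest face is 330 mm from the picture frame's +y face.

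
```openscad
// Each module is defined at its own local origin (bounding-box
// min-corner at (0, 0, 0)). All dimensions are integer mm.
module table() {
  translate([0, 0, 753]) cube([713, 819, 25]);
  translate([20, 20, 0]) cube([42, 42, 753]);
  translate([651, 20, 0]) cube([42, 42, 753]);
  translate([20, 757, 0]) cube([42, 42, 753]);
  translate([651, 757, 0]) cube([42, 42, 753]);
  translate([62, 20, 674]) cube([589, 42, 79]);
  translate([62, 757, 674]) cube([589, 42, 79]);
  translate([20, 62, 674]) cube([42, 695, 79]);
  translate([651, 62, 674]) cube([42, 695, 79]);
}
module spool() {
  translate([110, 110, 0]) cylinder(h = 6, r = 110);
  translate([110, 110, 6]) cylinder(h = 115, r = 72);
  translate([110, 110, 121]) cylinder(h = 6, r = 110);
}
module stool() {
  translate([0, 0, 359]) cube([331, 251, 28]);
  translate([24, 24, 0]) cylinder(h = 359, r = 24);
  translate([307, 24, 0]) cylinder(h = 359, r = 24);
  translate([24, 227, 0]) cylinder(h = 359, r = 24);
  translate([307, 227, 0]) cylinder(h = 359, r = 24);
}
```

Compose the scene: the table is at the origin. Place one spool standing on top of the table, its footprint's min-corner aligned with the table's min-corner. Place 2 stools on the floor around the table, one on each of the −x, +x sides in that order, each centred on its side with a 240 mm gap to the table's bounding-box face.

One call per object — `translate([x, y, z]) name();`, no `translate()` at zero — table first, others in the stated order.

table();
translate([0, 0, 778]) spool();
translate([-571, 284, 0]) stool();
translate([953, 284, 0]) stool();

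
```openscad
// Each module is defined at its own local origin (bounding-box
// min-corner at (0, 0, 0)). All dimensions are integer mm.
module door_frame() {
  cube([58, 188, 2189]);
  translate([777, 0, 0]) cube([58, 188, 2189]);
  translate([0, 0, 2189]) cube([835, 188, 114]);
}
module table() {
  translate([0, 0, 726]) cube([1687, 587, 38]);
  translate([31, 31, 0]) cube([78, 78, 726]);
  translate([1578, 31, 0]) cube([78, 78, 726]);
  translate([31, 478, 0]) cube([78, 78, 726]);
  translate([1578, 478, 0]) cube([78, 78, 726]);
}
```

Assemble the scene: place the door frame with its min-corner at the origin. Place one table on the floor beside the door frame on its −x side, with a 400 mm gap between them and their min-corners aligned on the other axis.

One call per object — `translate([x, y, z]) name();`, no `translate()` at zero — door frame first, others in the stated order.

door_frame();
translate([-2087, 0, 0]) table();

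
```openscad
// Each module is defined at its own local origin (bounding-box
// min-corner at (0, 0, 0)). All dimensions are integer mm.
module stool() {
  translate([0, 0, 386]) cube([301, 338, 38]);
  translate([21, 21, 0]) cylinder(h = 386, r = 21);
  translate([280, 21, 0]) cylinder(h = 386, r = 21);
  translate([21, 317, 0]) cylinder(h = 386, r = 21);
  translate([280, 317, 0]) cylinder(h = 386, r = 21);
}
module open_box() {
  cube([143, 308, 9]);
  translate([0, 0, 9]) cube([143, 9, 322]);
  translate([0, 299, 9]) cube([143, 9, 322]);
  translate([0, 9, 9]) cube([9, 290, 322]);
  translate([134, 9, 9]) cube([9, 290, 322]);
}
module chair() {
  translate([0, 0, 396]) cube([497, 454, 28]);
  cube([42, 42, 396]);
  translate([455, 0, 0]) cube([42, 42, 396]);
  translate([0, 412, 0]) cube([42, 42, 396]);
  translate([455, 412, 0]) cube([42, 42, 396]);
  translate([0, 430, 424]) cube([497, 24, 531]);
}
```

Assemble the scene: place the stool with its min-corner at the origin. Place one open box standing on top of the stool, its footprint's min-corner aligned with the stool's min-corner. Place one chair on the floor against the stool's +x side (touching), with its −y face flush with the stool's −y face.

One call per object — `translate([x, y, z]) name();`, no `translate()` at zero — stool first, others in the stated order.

stool();
translate([0, 0, 424]) open_box();
translate([301, 0, 0]) chair();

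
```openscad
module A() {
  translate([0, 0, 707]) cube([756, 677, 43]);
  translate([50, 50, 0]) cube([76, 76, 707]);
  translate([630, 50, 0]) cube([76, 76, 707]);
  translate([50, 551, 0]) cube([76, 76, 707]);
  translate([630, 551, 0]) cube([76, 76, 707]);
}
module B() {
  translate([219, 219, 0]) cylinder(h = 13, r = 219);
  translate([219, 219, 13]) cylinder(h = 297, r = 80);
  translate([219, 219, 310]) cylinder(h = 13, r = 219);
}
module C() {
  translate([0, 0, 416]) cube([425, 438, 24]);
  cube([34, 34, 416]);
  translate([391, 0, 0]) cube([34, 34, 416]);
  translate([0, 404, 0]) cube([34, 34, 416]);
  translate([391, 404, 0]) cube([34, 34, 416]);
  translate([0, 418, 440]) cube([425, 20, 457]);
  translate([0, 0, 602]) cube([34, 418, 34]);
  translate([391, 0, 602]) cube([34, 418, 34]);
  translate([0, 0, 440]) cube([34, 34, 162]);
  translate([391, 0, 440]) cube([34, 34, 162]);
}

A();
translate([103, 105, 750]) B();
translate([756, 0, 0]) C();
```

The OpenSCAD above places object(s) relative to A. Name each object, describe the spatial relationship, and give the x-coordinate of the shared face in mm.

The table's +x face and the chair's −x face are both at x = 756 mm.

A is a table. B is a spool. C is a chair. The spool is on top of the table. The chair is against the table's +x side, with their −y faces flush. The x-coordinate of the shared face is 756 mm.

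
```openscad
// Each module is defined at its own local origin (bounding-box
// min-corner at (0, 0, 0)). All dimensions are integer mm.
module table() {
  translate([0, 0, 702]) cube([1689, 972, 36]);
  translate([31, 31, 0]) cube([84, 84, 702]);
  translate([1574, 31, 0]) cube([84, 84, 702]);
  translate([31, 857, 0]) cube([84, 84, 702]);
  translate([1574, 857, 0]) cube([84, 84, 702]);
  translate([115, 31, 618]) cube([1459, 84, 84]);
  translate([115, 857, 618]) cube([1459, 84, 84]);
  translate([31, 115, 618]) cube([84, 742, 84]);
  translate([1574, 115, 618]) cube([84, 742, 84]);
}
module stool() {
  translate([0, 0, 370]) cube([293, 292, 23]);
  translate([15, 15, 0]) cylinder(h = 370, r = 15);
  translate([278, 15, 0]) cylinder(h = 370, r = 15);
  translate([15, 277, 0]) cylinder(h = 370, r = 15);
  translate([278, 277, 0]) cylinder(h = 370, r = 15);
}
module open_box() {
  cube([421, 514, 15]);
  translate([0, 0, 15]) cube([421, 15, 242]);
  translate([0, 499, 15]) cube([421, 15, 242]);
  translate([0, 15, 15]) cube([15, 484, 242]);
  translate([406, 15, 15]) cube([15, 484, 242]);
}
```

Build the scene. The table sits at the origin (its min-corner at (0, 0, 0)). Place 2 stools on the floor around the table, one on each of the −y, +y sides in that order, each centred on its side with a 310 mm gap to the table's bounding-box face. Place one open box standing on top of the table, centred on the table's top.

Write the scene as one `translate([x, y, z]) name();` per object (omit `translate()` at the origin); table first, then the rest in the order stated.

table();
translate([698, -602, 0]) stool();
translate([698, 1282, 0]) stool();
translate([634, 229, 738]) open_box();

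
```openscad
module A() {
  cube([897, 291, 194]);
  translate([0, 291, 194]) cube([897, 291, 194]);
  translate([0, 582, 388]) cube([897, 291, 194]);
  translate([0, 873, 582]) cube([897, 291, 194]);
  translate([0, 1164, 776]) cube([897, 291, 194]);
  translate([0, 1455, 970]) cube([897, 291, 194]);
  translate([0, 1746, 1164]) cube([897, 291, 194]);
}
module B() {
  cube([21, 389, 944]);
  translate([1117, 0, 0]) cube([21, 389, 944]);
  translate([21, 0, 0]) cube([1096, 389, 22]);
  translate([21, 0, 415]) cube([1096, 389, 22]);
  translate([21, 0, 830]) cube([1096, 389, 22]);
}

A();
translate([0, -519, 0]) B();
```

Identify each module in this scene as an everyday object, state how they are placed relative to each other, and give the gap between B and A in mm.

The bookshelf's nearest face is 130 mm from the staircase's −y face.

A is a staircase. B is a bookshelf. The bookshelf is on the floor beside the staircase on its −y side. The gap between the bookshelf and the staircase is 130 mm.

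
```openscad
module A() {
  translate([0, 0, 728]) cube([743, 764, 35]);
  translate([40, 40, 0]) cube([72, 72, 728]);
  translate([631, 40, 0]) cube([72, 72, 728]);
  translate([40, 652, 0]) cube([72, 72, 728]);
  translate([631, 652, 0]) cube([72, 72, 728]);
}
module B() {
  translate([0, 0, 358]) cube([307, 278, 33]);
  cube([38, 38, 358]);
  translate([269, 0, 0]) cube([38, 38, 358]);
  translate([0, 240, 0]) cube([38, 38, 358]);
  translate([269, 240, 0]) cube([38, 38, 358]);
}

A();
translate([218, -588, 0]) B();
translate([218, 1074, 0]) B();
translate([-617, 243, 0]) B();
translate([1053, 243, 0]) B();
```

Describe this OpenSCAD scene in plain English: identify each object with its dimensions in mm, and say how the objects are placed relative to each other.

A is a table with a 743×764 mm rectangular top, 35 mm thick, top surface at z = 763 mm, supported by four 72×72 mm square legs, each inset 40 mm from the nearest pair of top edges, running from the floor.

B is a four-legged stool. The seat is 307×278 mm, 33 mm thick, top at z = 391 mm. It stands on four square legs, each 38×38 mm in cross-section, from z = 0 to the seat underside, each flush with a corner of the seat.

Four stools sit around the table at the −y, +y, −x, +x sides.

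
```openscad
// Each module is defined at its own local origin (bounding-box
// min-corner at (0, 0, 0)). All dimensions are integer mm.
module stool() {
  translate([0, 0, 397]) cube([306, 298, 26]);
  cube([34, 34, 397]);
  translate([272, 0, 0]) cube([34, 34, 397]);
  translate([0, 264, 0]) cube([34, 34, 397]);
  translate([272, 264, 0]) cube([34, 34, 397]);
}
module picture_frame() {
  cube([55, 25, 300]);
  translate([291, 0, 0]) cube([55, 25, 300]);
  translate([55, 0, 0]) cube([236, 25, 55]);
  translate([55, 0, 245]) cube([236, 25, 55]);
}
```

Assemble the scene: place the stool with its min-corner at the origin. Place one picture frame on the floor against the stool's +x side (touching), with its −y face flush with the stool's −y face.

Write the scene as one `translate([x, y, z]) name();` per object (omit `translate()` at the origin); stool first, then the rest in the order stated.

stool();
translate([306, 0, 0]) picture_frame();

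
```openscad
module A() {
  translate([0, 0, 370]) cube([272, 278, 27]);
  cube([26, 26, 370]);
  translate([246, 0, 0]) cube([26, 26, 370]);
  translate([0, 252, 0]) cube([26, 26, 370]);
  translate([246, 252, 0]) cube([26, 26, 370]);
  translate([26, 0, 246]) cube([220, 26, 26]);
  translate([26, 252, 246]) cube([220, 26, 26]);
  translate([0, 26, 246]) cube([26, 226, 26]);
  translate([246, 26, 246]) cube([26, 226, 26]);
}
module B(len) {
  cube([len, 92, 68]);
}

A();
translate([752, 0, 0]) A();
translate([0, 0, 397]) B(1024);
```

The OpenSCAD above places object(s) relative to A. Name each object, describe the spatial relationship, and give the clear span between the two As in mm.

A is a stool. B is a beam. A beam spans the tops of two stools. The clear span between the two stools is 480 mm.

Second stool starts at x = 752; first ends at x = 272; clear span = 752 − 272 = 480 mm.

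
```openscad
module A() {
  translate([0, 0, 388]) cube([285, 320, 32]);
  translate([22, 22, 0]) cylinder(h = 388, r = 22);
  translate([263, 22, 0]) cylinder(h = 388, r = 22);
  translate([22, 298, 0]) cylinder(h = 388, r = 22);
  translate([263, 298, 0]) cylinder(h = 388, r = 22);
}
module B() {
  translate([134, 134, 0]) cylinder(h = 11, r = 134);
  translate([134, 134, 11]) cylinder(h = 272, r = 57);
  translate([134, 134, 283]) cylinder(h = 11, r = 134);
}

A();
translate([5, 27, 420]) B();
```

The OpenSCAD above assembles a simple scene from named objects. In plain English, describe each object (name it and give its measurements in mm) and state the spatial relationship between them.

A is a four-legged stool. The seat is 285×320 mm, 32 mm thick, top at z = 420 mm. It stands on four round legs, each 44 mm in diameter, from z = 0 to the seat underside, each leg's axis is inset half a diameter from the nearest pair of seat edges (so the leg's bounding box is flush with the corner).

B is a spool: two coaxial disc flanges of radius 134 mm and thickness 11 mm, joined by a core cylinder of radius 57 mm and height 272 mm. The lower flange rests on z = 0 and the three cylinders share a vertical axis.

The spool is on top of the stool.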